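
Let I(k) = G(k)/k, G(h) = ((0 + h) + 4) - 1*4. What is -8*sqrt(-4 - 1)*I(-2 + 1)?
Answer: -8*I*sqrt(5) ≈ -17.889*I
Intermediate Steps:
G(h) = h (G(h) = (h + 4) - 4 = (4 + h) - 4 = h)
I(k) = 1 (I(k) = k/k = 1)
-8*sqrt(-4 - 1)*I(-2 + 1) = -8*sqrt(-4 - 1) = -8*sqrt(-5) = -8*I*sqrt(5)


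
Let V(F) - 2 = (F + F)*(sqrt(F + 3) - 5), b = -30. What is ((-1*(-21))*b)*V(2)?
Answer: 11340 - 2520*sqrt(5) ≈ 5705.1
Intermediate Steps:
V(F) = 2 + 2*F*(-5 + sqrt(3 + F)) (V(F) = 2 + (F + F)*(sqrt(F + 3) - 5) = 2 + (2*F)*(sqrt(3 + F) - 5) = 2 + (2*F)*(-5 + sqrt(3 + F)) = 2 + 2*F*(-5 + sqrt(3 + F)))
((-1*(-21))*b)*V(2) = (-1*(-21)*(-30))*(2 - 10*2 + 2*2*sqrt(3 + 2)) = (21*(-30))*(2 - 20 + 2*2*sqrt(5)) = -630*(2 - 20 + 4*sqrt(5)) = -630*(-18 + 4*sqrt(5)) = 11340 - 2520*sqrt(5)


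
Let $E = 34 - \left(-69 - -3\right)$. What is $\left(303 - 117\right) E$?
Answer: $18600$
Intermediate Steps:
$E = 100$ ($E = 34 - \left(-69 + 3\right) = 34 - -66 = 34 + 66 = 100$)
$\left(303 - 117\right) E = \left(303 - 117\right) 100 = 186 \cdot 100 = 18600$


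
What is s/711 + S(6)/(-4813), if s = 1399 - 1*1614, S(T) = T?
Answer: -1039061/3422043 ≈ -0.30364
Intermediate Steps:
s = -215 (s = 1399 - 1614 = -215)
s/711 + S(6)/(-4813) = -215/711 + 6/(-4813) = -215*1/711 + 6*(-1/4813) = -215/711 - 6/4813 = -1039061/3422043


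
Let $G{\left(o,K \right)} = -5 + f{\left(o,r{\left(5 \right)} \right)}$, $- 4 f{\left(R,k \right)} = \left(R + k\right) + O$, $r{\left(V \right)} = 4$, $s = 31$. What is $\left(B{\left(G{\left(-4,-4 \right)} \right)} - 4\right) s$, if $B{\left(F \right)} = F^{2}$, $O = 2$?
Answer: $\frac{3255}{4} \approx 813.75$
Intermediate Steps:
$f{\left(R,k \right)} = - \frac{1}{2} - \frac{R}{4} - \frac{k}{4}$ ($f{\left(R,k \right)} = - \frac{\left(R + k\right) + 2}{4} = - \frac{2 + R + k}{4} = - \frac{1}{2} - \frac{R}{4} - \frac{k}{4}$)
$G{\left(o,K \right)} = - \frac{13}{2} - \frac{o}{4}$ ($G{\left(o,K \right)} = -5 - \left(\frac{3}{2} + \frac{o}{4}\right) = - \frac{13}{2} - \frac{o}{4}$)
$\left(B{\left(G{\left(-4,-4 \right)} \right)} - 4\right) s = \left(\left(- \frac{13}{2} - -1\right)^{2} - 4\right) 31 = \left(\left(- \frac{13}{2} + 1\right)^{2} - 4\right) 31 = \left(\left(- \frac{11}{2}\right)^{2} - 4\right) 31 = \left(\frac{121}{4} - 4\right) 31 = \frac{105}{4} \cdot 31 = \frac{3255}{4}$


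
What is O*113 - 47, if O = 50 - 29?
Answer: 2326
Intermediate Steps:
O = 21
O*113 - 47 = 21*113 - 47 = 2373 - 47 = 2326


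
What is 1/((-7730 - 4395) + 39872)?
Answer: 1/27747 ≈ 3.6040e-5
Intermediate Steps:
1/((-7730 - 4395) + 39872) = 1/(-12125 + 39872) = 1/27747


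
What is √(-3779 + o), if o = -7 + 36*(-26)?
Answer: I*√4722 ≈ 68.717*I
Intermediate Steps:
o = -943 (o = -7 - 936 = -943)
√(-3779 + o) = √(-3779 - 943) = √(-4722) = I*√4722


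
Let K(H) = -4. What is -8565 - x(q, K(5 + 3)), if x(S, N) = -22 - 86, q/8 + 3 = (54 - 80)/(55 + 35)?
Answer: -8457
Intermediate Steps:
q = -1184/45 (q = -24 + 8*((54 - 80)/(55 + 35)) = -24 + 8*(-26/90) = -24 + 8*(-26*1/90) = -24 + 8*(-13/45) = -24 - 104/45 = -1184/45 ≈ -26.311)
x(S, N) = -108
-8565 - x(q, K(5 + 3)) = -8565 - 1*(-108) = -8565 + 108 = -8457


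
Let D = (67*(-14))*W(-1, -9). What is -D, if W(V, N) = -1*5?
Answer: -4690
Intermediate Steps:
W(V, N) = -5
D = 4690 (D = (67*(-14))*(-5) = -938*(-5) = 4690)
-D = -1*4690 = -4690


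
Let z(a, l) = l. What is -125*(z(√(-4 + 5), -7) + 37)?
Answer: -3750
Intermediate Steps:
-125*(z(√(-4 + 5), -7) + 37) = -125*(-7 + 37) = -125*30 = -3750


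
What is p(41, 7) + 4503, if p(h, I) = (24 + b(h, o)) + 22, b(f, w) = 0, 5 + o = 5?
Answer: 4549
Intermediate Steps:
o = 0 (o = -5 + 5 = 0)
p(h, I) = 46 (p(h, I) = (24 + 0) + 22 = 24 + 22 = 46)
p(41, 7) + 4503 = 46 + 4503 = 4549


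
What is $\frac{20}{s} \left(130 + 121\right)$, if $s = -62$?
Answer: $- \frac{2510}{31} \approx -80.968$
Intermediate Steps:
$\frac{20}{s} \left(130 + 121\right) = \frac{20}{-62} \left(130 + 121\right) = 20 \left(- \frac{1}{62}\right) 251 = \left(- \frac{10}{31}\right) 251 = - \frac{2510}{31}$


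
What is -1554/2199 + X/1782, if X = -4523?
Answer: -4238435/1306206 ≈ -3.2448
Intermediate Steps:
-1554/2199 + X/1782 = -1554/2199 - 4523/1782 = -1554*1/2199 - 4523*1/1782 = -518/733 - 4523/1782 = -4238435/1306206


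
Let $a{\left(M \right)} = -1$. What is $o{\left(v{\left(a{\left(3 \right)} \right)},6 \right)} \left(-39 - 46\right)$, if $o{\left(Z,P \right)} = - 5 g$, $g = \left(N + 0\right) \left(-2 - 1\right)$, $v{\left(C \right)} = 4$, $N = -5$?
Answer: $6375$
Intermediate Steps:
$g = 15$ ($g = \left(-5 + 0\right) \left(-2 - 1\right) = \left(-5\right) \left(-3\right) = 15$)
$o{\left(Z,P \right)} = -75$ ($o{\left(Z,P \right)} = \left(-5\right) 15 = -75$)
$o{\left(v{\left(a{\left(3 \right)} \right)},6 \right)} \left(-39 - 46\right) = - 75 \left(-39 - 46\right) = \left(-75\right) \left(-85\right) = 6375$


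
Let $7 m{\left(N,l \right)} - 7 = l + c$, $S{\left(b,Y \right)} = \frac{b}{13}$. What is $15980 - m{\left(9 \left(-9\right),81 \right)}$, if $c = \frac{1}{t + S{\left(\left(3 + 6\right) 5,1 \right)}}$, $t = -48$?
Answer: $\frac{9245143}{579} \approx 15967.0$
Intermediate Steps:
$S{\left(b,Y \right)} = \frac{b}{13}$ ($S{\left(b,Y \right)} = b \frac{1}{13} = \frac{b}{13}$)
$c = - \frac{13}{579}$ ($c = \frac{1}{-48 + \frac{\left(3 + 6\right) 5}{13}} = \frac{1}{-48 + \frac{9 \cdot 5}{13}} = \frac{1}{-48 + \frac{1}{13} \cdot 45} = \frac{1}{-48 + \frac{45}{13}} = \frac{1}{- \frac{579}{13}} = - \frac{13}{579} \approx -0.022453$)
$m{\left(N,l \right)} = \frac{4040}{4053} + \frac{l}{7}$ ($m{\left(N,l \right)} = 1 + \frac{l - \frac{13}{579}}{7} = 1 + \frac{- \frac{13}{579} + l}{7} = 1 + \left(- \frac{13}{4053} + \frac{l}{7}\right) = \frac{4040}{4053} + \frac{l}{7}$)
$15980 - m{\left(9 \left(-9\right),81 \right)} = 15980 - \left(\frac{4040}{4053} + \frac{1}{7} \cdot 81\right) = 15980 - \left(\frac{4040}{4053} + \frac{81}{7}\right) = 15980 - \frac{7277}{579} = \frac{9245143}{579}$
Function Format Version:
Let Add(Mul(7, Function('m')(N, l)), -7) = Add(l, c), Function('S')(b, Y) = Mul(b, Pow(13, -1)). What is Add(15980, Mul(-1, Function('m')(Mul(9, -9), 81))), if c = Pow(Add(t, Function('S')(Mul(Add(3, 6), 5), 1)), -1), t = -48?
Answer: Rational(9245143, 579) ≈ 15967.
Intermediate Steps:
Function('S')(b, Y) = Mul(Rational(1, 13), b) (Function('S')(b, Y) = Mul(b, Rational(1, 13)) = Mul(Rational(1, 13), b))
c = Rational(-13, 579) (c = Pow(Add(-48, Mul(Rational(1, 13), Mul(Add(3, 6), 5))), -1) = Pow(Add(-48, Mul(Rational(1, 13), Mul(9, 5))), -1) = Pow(Add(-48, Mul(Rational(1, 13), 45)), -1) = Pow(Add(-48, Rational(45, 13)), -1) = Pow(Rational(-579, 13), -1) = Rational(-13, 579) ≈ -0.022453)
Function('m')(N, l) = Add(Rational(4040, 4053), Mul(Rational(1, 7), l)) (Function('m')(N, l) = Add(1, Mul(Rational(1, 7), Add(l, Rational(-13, 579)))) = Add(1, Mul(Rational(1, 7), Add(Rational(-13, 579), l))) = Add(1, Add(Rational(-13, 4053), Mul(Rational(1, 7), l))) = Add(Rational(4040, 4053), Mul(Rational(1, 7), l)))
Add(15980, Mul(-1, Function('m')(Mul(9, -9), 81))) = Add(15980, Mul(-1, Add(Rational(4040, 4053), Mul(Rational(1, 7), 81)))) = Add(15980, Mul(-1, Add(Rational(4040, 4053), Rational(81, 7)))) = Add(15980, Mul(-1, Rational(7277, 579))) = Add(15980, Rational(-7277, 579)) = Rational(9245143, 579)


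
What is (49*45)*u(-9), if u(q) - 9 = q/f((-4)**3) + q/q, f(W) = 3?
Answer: 15435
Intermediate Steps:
u(q) = 10 + q/3 (u(q) = 9 + (q/3 + q/q) = 9 + (q*(1/3) + 1) = 9 + (q/3 + 1) = 9 + (1 + q/3) = 10 + q/3)
(49*45)*u(-9) = (49*45)*(10 + (1/3)*(-9)) = 2205*(10 - 3) = 2205*7 = 15435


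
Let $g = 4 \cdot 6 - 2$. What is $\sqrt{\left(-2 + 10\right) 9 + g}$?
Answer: $\sqrt{94} \approx 9.6954$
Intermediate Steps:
$g = 22$ ($g = 24 - 2 = 22$)
$\sqrt{\left(-2 + 10\right) 9 + g} = \sqrt{\left(-2 + 10\right) 9 + 22} = \sqrt{8 \cdot 9 + 22} = \sqrt{72 + 22} = \sqrt{94}$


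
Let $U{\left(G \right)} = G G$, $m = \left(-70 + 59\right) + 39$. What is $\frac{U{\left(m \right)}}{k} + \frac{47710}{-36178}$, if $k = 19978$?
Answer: $- \frac{33028101}{25813003} \approx -1.2795$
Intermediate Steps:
$m = 28$ ($m = -11 + 39 = 28$)
$U{\left(G \right)} = G^{2}$
$\frac{U{\left(m \right)}}{k} + \frac{47710}{-36178} = \frac{28^{2}}{19978} + \frac{47710}{-36178} = 784 \cdot \frac{1}{19978} + 47710 \left(- \frac{1}{36178}\right) = \frac{56}{1427} - \frac{23855}{18089} = - \frac{33028101}{25813003}$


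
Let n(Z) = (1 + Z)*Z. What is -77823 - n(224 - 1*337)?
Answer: -90479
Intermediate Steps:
n(Z) = Z*(1 + Z)
-77823 - n(224 - 1*337) = -77823 - (224 - 1*337)*(1 + (224 - 1*337)) = -77823 - (224 - 337)*(1 + (224 - 337)) = -77823 - (-113)*(1 - 113) = -77823 - (-113)*(-112) = -77823 - 1*12656 = -77823 - 12656 = -90479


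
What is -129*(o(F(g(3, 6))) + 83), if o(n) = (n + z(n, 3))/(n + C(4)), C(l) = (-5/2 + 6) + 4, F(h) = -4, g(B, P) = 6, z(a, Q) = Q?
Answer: -74691/7 ≈ -10670.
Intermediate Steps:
C(l) = 15/2 (C(l) = (-5*½ + 6) + 4 = (-5/2 + 6) + 4 = 7/2 + 4 = 15/2)
o(n) = (3 + n)/(15/2 + n) (o(n) = (n + 3)/(n + 15/2) = (3 + n)/(15/2 + n))
-129*(o(F(g(3, 6))) + 83) = -129*(2*(3 - 4)/(15 + 2*(-4)) + 83) = -129*(2*(-1)/(15 - 8) + 83) = -129*(2*(-1)/7 + 83) = -129*(2*(⅐)*(-1) + 83) = -129*(-2/7 + 83) = -129*579/7 = -74691/7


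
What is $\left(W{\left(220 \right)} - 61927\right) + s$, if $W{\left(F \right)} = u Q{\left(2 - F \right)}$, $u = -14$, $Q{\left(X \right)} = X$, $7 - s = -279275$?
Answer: $220407$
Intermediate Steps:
$s = 279282$ ($s = 7 - -279275 = 7 + 279275 = 279282$)
$W{\left(F \right)} = -28 + 14 F$ ($W{\left(F \right)} = - 14 \left(2 - F\right) = -28 + 14 F$)
$\left(W{\left(220 \right)} - 61927\right) + s = \left(\left(-28 + 14 \cdot 220\right) - 61927\right) + 279282 = \left(\left(-28 + 3080\right) - 61927\right) + 279282 = \left(3052 - 61927\right) + 279282 = -58875 + 279282 = 220407$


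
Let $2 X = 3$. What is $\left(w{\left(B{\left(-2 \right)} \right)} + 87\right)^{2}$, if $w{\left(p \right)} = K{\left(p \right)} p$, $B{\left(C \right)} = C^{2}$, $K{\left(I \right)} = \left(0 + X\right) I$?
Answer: $12321$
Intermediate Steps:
$X = \frac{3}{2}$ ($X = \frac{1}{2} \cdot 3 = \frac{3}{2} \approx 1.5$)
$K{\left(I \right)} = \frac{3 I}{2}$ ($K{\left(I \right)} = \left(0 + \frac{3}{2}\right) I = \frac{3 I}{2}$)
$w{\left(p \right)} = \frac{3 p^{2}}{2}$ ($w{\left(p \right)} = \frac{3 p}{2} p = \frac{3 p^{2}}{2}$)
$\left(w{\left(B{\left(-2 \right)} \right)} + 87\right)^{2} = \left(\frac{3 \left(\left(-2\right)^{2}\right)^{2}}{2} + 87\right)^{2} = \left(\frac{3 \cdot 4^{2}}{2} + 87\right)^{2} = \left(\frac{3}{2} \cdot 16 + 87\right)^{2} = \left(24 + 87\right)^{2} = 111^{2} = 12321$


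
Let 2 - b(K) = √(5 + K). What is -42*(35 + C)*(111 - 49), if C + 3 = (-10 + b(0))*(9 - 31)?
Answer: -541632 - 57288*√5 ≈ -6.6973e+5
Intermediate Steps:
b(K) = 2 - √(5 + K)
C = 173 + 22*√5 (C = -3 + (-10 + (2 - √(5 + 0)))*(9 - 31) = -3 + (-10 + (2 - √5))*(-22) = -3 + (-8 - √5)*(-22) = -3 + (176 + 22*√5) = 173 + 22*√5 ≈ 222.19)
-42*(35 + C)*(111 - 49) = -42*(35 + (173 + 22*√5))*(111 - 49) = -42*(208 + 22*√5)*62 = -42*(12896 + 1364*√5) = -541632 - 57288*√5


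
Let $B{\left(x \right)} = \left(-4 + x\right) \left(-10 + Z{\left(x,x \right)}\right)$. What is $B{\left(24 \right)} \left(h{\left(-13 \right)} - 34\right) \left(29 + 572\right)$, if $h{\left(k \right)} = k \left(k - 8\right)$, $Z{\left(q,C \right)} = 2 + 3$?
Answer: $-14363900$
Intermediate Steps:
$Z{\left(q,C \right)} = 5$
$h{\left(k \right)} = k \left(-8 + k\right)$
$B{\left(x \right)} = 20 - 5 x$ ($B{\left(x \right)} = \left(-4 + x\right) \left(-10 + 5\right) = \left(-4 + x\right) \left(-5\right) = 20 - 5 x$)
$B{\left(24 \right)} \left(h{\left(-13 \right)} - 34\right) \left(29 + 572\right) = \left(20 - 120\right) \left(- 13 \left(-8 - 13\right) - 34\right) \left(29 + 572\right) = \left(20 - 120\right) \left(\left(-13\right) \left(-21\right) - 34\right) 601 = - 100 \left(273 - 34\right) 601 = - 100 \cdot 239 \cdot 601 = \left(-100\right) 143639 = -14363900$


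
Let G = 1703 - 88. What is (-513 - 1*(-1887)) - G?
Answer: -241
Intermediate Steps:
G = 1615
(-513 - 1*(-1887)) - G = (-513 - 1*(-1887)) - 1*1615 = (-513 + 1887) - 1615 = 1374 - 1615 = -241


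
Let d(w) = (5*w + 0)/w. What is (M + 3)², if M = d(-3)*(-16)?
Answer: 5929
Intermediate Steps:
d(w) = 5 (d(w) = (5*w)/w = 5)
M = -80 (M = 5*(-16) = -80)
(M + 3)² = (-80 + 3)² = (-77)² = 5929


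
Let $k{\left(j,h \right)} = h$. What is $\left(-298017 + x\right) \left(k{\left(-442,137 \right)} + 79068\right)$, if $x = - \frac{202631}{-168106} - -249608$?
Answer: $- \frac{644541833465215}{168106} \approx -3.8341 \cdot 10^{9}$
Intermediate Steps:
$x = \frac{41960805079}{168106}$ ($x = \left(-202631\right) \left(- \frac{1}{168106}\right) + 249608 = \frac{202631}{168106} + 249608 = \frac{41960805079}{168106} \approx 2.4961 \cdot 10^{5}$)
$\left(-298017 + x\right) \left(k{\left(-442,137 \right)} + 79068\right) = \left(-298017 + \frac{41960805079}{168106}\right) \left(137 + 79068\right) = \left(- \frac{8137640723}{168106}\right) 79205 = - \frac{644541833465215}{168106}$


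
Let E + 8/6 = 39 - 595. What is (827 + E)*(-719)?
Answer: -581671/3 ≈ -1.9389e+5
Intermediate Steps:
E = -1672/3 (E = -4/3 + (39 - 595) = -4/3 - 556 = -1672/3 ≈ -557.33)
(827 + E)*(-719) = (827 - 1672/3)*(-719) = (809/3)*(-719) = -581671/3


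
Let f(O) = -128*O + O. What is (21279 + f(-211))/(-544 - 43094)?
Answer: -3434/3117 ≈ -1.1017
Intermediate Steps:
f(O) = -127*O
(21279 + f(-211))/(-544 - 43094) = (21279 - 127*(-211))/(-544 - 43094) = (21279 + 26797)/(-43638) = 48076*(-1/43638) = -3434/3117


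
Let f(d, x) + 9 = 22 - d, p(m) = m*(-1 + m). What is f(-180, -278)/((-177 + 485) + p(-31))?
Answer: 193/1300 ≈ 0.14846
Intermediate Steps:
f(d, x) = 13 - d (f(d, x) = -9 + (22 - d) = 13 - d)
f(-180, -278)/((-177 + 485) + p(-31)) = (13 - 1*(-180))/((-177 + 485) - 31*(-1 - 31)) = (13 + 180)/(308 - 31*(-32)) = 193/(308 + 992) = 193/1300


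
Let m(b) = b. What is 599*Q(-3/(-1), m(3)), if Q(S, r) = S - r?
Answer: 0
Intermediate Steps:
599*Q(-3/(-1), m(3)) = 599*(-3/(-1) - 1*3) = 599*(-3*(-1) - 3) = 599*(3 - 3) = 599*0 = 0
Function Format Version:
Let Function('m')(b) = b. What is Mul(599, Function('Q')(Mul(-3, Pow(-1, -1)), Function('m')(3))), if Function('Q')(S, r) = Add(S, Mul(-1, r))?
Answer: 0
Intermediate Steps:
Mul(599, Function('Q')(Mul(-3, Pow(-1, -1)), Function('m')(3))) = Mul(599, Add(Mul(-3, Pow(-1, -1)), Mul(-1, 3))) = Mul(599, Add(Mul(-3, -1), -3)) = Mul(599, Add(3, -3)) = Mul(599, 0) = 0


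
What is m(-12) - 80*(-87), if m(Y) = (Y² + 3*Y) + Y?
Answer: 7056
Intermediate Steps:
m(Y) = Y² + 4*Y
m(-12) - 80*(-87) = -12*(4 - 12) - 80*(-87) = -12*(-8) + 6960 = 96 + 6960 = 7056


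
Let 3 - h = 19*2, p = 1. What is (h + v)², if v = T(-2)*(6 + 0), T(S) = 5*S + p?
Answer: 7921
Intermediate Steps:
T(S) = 1 + 5*S (T(S) = 5*S + 1 = 1 + 5*S)
h = -35 (h = 3 - 19*2 = 3 - 1*38 = 3 - 38 = -35)
v = -54 (v = (1 + 5*(-2))*(6 + 0) = (1 - 10)*6 = -9*6 = -54)
(h + v)² = (-35 - 54)² = (-89)² = 7921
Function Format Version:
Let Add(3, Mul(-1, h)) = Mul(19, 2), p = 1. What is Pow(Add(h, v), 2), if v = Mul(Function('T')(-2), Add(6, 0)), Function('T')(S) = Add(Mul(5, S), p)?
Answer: 7921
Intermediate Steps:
Function('T')(S) = Add(1, Mul(5, S)) (Function('T')(S) = Add(Mul(5, S), 1) = Add(1, Mul(5, S)))
h = -35 (h = Add(3, Mul(-1, Mul(19, 2))) = Add(3, Mul(-1, 38)) = Add(3, -38) = -35)
v = -54 (v = Mul(Add(1, Mul(5, -2)), Add(6, 0)) = Mul(Add(1, -10), 6) = Mul(-9, 6) = -54)
Pow(Add(h, v), 2) = Pow(Add(-35, -54), 2) = Pow(-89, 2) = 7921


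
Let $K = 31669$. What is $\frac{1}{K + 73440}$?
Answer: $\frac{1}{105109} \approx 9.5139 \cdot 10^{-6}$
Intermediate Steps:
$\frac{1}{K + 73440} = \frac{1}{31669 + 73440} = \frac{1}{105109}$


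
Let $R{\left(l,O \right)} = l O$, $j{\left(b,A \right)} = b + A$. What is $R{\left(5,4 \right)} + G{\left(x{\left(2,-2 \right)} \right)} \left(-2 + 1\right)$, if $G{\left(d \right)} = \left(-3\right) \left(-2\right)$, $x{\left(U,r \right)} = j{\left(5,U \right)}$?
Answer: $14$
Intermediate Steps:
$j{\left(b,A \right)} = A + b$
$x{\left(U,r \right)} = 5 + U$ ($x{\left(U,r \right)} = U + 5 = 5 + U$)
$G{\left(d \right)} = 6$
$R{\left(l,O \right)} = O l$
$R{\left(5,4 \right)} + G{\left(x{\left(2,-2 \right)} \right)} \left(-2 + 1\right) = 4 \cdot 5 + 6 \left(-2 + 1\right) = 20 + 6 \left(-1\right) = 20 - 6 = 14$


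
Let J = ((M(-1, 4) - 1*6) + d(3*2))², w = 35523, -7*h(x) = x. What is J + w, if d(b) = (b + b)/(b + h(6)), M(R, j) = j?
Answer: 319708/9 ≈ 35523.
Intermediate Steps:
h(x) = -x/7
d(b) = 2*b/(-6/7 + b) (d(b) = (b + b)/(b - ⅐*6) = (2*b)/(b - 6/7) = (2*b)/(-6/7 + b) = 2*b/(-6/7 + b))
J = ⅑ (J = ((4 - 1*6) + 14*(3*2)/(-6 + 7*(3*2)))² = ((4 - 6) + 14*6/(-6 + 7*6))² = (-2 + 14*6/(-6 + 42))² = (-2 + 14*6/36)² = (-2 + 14*6*(1/36))² = (-2 + 7/3)² = (⅓)² = ⅑ ≈ 0.11111)
J + w = ⅑ + 35523 = 319708/9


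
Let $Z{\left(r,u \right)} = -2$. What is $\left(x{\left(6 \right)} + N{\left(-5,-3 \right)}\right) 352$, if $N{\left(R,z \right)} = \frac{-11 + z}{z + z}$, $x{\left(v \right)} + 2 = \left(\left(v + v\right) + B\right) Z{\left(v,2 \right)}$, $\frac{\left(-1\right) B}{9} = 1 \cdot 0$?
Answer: $- \frac{24992}{3} \approx -8330.7$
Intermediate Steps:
$B = 0$ ($B = - 9 \cdot 1 \cdot 0 = \left(-9\right) 0 = 0$)
$x{\left(v \right)} = -2 - 4 v$ ($x{\left(v \right)} = -2 + \left(\left(v + v\right) + 0\right) \left(-2\right) = -2 + \left(2 v + 0\right) \left(-2\right) = -2 + 2 v \left(-2\right) = -2 - 4 v$)
$N{\left(R,z \right)} = \frac{-11 + z}{2 z}$
$\left(x{\left(6 \right)} + N{\left(-5,-3 \right)}\right) 352 = \left(\left(-2 - 24\right) + \frac{-11 - 3}{2 \left(-3\right)}\right) 352 = \left(\left(-2 - 24\right) + \frac{1}{2} \left(- \frac{1}{3}\right) \left(-14\right)\right) 352 = \left(-26 + \frac{7}{3}\right) 352 = \left(- \frac{71}{3}\right) 352 = - \frac{24992}{3}$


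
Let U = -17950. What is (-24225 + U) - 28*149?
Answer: -46347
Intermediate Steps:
(-24225 + U) - 28*149 = (-24225 - 17950) - 28*149 = -42175 - 4172 = -46347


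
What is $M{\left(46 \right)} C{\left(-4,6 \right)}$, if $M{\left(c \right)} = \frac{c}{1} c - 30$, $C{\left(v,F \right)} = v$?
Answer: $-8344$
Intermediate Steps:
$M{\left(c \right)} = -30 + c^{2}$ ($M{\left(c \right)} = c 1 c - 30 = c c - 30 = c^{2} - 30 = -30 + c^{2}$)
$M{\left(46 \right)} C{\left(-4,6 \right)} = \left(-30 + 46^{2}\right) \left(-4\right) = \left(-30 + 2116\right) \left(-4\right) = 2086 \left(-4\right) = -8344$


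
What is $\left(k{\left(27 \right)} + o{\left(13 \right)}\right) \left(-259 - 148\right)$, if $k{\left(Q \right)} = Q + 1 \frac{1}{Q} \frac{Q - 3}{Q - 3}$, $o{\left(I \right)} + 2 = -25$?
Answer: $- \frac{407}{27} \approx -15.074$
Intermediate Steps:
$o{\left(I \right)} = -27$ ($o{\left(I \right)} = -2 - 25 = -27$)
$k{\left(Q \right)} = Q + \frac{1}{Q}$ ($k{\left(Q \right)} = Q + \frac{\left(-3 + Q\right) \frac{1}{-3 + Q}}{Q} = Q + \frac{1}{Q} 1 = Q + \frac{1}{Q}$)
$\left(k{\left(27 \right)} + o{\left(13 \right)}\right) \left(-259 - 148\right) = \left(\left(27 + \frac{1}{27}\right) - 27\right) \left(-259 - 148\right) = \left(\left(27 + \frac{1}{27}\right) - 27\right) \left(-259 + \left(-282 + 134\right)\right) = \left(\frac{730}{27} - 27\right) \left(-259 - 148\right) = \frac{1}{27} \left(-407\right) = - \frac{407}{27}$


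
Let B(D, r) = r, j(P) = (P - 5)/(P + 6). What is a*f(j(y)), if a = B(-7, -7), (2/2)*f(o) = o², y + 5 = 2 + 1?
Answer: -343/16 ≈ -21.438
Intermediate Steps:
y = -2 (y = -5 + (2 + 1) = -5 + 3 = -2)
j(P) = (-5 + P)/(6 + P)
f(o) = o²
a = -7
a*f(j(y)) = -7*(-5 - 2)²/(6 - 2)² = -7*(-7/4)² = -7*49/16 = -343/16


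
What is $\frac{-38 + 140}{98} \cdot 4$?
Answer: $\frac{204}{49} \approx 4.1633$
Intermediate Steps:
$\frac{-38 + 140}{98} \cdot 4 = 102 \cdot \frac{1}{98} \cdot 4 = \frac{51}{49} \cdot 4 = \frac{204}{49}$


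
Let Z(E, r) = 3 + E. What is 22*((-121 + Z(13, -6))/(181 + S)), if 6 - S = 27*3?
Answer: -1155/53 ≈ -21.792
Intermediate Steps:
S = -75 (S = 6 - 27*3 = 6 - 1*81 = 6 - 81 = -75)
22*((-121 + Z(13, -6))/(181 + S)) = 22*((-121 + (3 + 13))/(181 - 75)) = 22*((-121 + 16)/106) = 22*(-105*1/106) = 22*(-105/106) = -1155/53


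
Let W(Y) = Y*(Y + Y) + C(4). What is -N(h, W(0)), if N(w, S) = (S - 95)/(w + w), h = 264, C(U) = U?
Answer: 91/528 ≈ 0.17235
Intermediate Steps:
W(Y) = 4 + 2*Y² (W(Y) = Y*(Y + Y) + 4 = Y*(2*Y) + 4 = 2*Y² + 4 = 4 + 2*Y²)
N(w, S) = (-95 + S)/(2*w) (N(w, S) = (-95 + S)/((2*w)) = (-95 + S)*(1/(2*w)) = (-95 + S)/(2*w))
-N(h, W(0)) = -(-95 + (4 + 2*0²))/(2*264) = -(-95 + (4 + 2*0))/(2*264) = -(-95 + (4 + 0))/(2*264) = -(-95 + 4)/(2*264) = -(-91)/(2*264) = -1*(-91/528) = 91/528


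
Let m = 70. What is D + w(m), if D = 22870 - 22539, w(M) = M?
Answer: 401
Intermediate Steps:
D = 331
D + w(m) = 331 + 70 = 401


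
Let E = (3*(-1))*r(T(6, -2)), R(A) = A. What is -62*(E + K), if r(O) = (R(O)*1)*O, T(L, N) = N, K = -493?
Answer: 31310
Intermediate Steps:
r(O) = O**2 (r(O) = (O*1)*O = O*O = O**2)
E = -12 (E = (3*(-1))*(-2)**2 = -3*4 = -12)
-62*(E + K) = -62*(-12 - 493) = -62*(-505) = 31310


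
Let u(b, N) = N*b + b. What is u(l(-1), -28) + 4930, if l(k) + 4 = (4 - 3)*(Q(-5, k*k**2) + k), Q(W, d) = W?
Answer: 5200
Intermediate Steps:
l(k) = -9 + k (l(k) = -4 + (4 - 3)*(-5 + k) = -4 + 1*(-5 + k) = -4 + (-5 + k) = -9 + k)
u(b, N) = b + N*b
u(l(-1), -28) + 4930 = (-9 - 1)*(1 - 28) + 4930 = -10*(-27) + 4930 = 270 + 4930 = 5200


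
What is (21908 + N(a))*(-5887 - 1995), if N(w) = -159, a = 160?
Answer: -171425618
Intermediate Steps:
(21908 + N(a))*(-5887 - 1995) = (21908 - 159)*(-5887 - 1995) = 21749*(-7882) = -171425618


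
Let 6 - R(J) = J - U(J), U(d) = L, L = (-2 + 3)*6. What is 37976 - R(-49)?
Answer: 37915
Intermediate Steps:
L = 6 (L = 1*6 = 6)
U(d) = 6
R(J) = 12 - J (R(J) = 6 - (J - 1*6) = 6 - (J - 6) = 6 - (-6 + J) = 6 + (6 - J) = 12 - J)
37976 - R(-49) = 37976 - (12 - 1*(-49)) = 37976 - (12 + 49) = 37976 - 1*61 = 37976 - 61 = 37915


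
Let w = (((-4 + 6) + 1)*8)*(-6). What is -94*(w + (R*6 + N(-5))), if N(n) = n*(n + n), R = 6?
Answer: 5452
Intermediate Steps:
N(n) = 2*n² (N(n) = n*(2*n) = 2*n²)
w = -144 (w = ((2 + 1)*8)*(-6) = (3*8)*(-6) = 24*(-6) = -144)
-94*(w + (R*6 + N(-5))) = -94*(-144 + (6*6 + 2*(-5)²)) = -94*(-144 + (36 + 2*25)) = -94*(-144 + (36 + 50)) = -94*(-144 + 86) = -94*(-58) = 5452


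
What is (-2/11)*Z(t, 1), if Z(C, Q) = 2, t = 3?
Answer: -4/11 ≈ -0.36364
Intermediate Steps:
(-2/11)*Z(t, 1) = -2/11*2 = -4/11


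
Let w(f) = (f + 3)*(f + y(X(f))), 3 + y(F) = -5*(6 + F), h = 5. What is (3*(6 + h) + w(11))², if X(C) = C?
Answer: 1092025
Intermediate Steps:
y(F) = -33 - 5*F (y(F) = -3 - 5*(6 + F) = -3 + (-30 - 5*F) = -33 - 5*F)
w(f) = (-33 - 4*f)*(3 + f) (w(f) = (f + 3)*(f + (-33 - 5*f)) = (3 + f)*(-33 - 4*f) = (-33 - 4*f)*(3 + f))
(3*(6 + h) + w(11))² = (3*(6 + 5) + (-99 - 45*11 - 4*11²))² = (3*11 + (-99 - 495 - 4*121))² = (33 + (-99 - 495 - 484))² = (33 - 1078)² = (-1045)² = 1092025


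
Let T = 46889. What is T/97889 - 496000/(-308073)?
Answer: 62998178897/30156957897 ≈ 2.0890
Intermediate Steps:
T/97889 - 496000/(-308073) = 46889/97889 - 496000/(-308073) = 46889*(1/97889) - 496000*(-1/308073) = 46889/97889 + 496000/308073 = 62998178897/30156957897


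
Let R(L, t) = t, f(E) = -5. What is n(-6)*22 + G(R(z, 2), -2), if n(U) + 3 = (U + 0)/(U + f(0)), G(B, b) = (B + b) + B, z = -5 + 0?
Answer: -52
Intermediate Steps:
z = -5
G(B, b) = b + 2*B
n(U) = -3 + U/(-5 + U) (n(U) = -3 + (U + 0)/(U - 5) = -3 + U/(-5 + U))
n(-6)*22 + G(R(z, 2), -2) = ((15 - 2*(-6))/(-5 - 6))*22 + (-2 + 2*2) = ((15 + 12)/(-11))*22 + (-2 + 4) = -1/11*27*22 + 2 = -27/11*22 + 2 = -54 + 2 = -52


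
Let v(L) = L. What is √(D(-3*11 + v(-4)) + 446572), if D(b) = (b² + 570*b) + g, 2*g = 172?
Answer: 7*√8713 ≈ 653.40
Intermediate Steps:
g = 86 (g = (½)*172 = 86)
D(b) = 86 + b² + 570*b (D(b) = (b² + 570*b) + 86 = 86 + b² + 570*b)
√(D(-3*11 + v(-4)) + 446572) = √((86 + (-3*11 - 4)² + 570*(-3*11 - 4)) + 446572) = √((86 + (-33 - 4)² + 570*(-33 - 4)) + 446572) = √((86 + (-37)² + 570*(-37)) + 446572) = √((86 + 1369 - 21090) + 446572) = √(-19635 + 446572) = √426937 = 7*√8713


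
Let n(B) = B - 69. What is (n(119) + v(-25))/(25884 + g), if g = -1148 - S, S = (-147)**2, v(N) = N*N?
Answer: 675/3127 ≈ 0.21586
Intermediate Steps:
v(N) = N**2
n(B) = -69 + B
S = 21609
g = -22757 (g = -1148 - 1*21609 = -1148 - 21609 = -22757)
(n(119) + v(-25))/(25884 + g) = ((-69 + 119) + (-25)**2)/(25884 - 22757) = (50 + 625)/3127 = 675*(1/3127) = 675/3127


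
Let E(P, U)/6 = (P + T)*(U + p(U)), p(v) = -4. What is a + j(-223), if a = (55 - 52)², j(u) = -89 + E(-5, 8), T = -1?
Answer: -224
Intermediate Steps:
E(P, U) = 6*(-1 + P)*(-4 + U) (E(P, U) = 6*((P - 1)*(U - 4)) = 6*((-1 + P)*(-4 + U)) = 6*(-1 + P)*(-4 + U))
j(u) = -233 (j(u) = -89 + (24 - 24*(-5) - 6*8 + 6*(-5)*8) = -89 + (24 + 120 - 48 - 240) = -89 - 144 = -233)
a = 9 (a = 3² = 9)
a + j(-223) = 9 - 233 = -224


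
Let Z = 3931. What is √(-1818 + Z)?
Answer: √2113 ≈ 45.967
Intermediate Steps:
√(-1818 + Z) = √(-1818 + 3931) = √2113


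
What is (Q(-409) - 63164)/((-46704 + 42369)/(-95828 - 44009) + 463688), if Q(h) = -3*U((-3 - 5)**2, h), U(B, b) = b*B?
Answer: 2148455668/64840743191 ≈ 0.033134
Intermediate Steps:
U(B, b) = B*b
Q(h) = -192*h (Q(h) = -3*(-3 - 5)**2*h = -3*(-8)**2*h = -192*h)
(Q(-409) - 63164)/((-46704 + 42369)/(-95828 - 44009) + 463688) = (-192*(-409) - 63164)/((-46704 + 42369)/(-95828 - 44009) + 463688) = (78528 - 63164)/(-4335/(-139837) + 463688) = 15364/(-4335*(-1/139837) + 463688) = 15364/(4335/139837 + 463688) = 15364/(64840743191/139837) = 15364*(139837/64840743191) = 2148455668/64840743191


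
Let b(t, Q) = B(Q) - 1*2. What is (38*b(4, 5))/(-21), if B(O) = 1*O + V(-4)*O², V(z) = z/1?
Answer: 3686/21 ≈ 175.52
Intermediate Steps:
V(z) = z (V(z) = z*1 = z)
B(O) = O - 4*O² (B(O) = 1*O - 4*O² = O - 4*O²)
b(t, Q) = -2 + Q*(1 - 4*Q) (b(t, Q) = Q*(1 - 4*Q) - 1*2 = Q*(1 - 4*Q) - 2 = -2 + Q*(1 - 4*Q))
(38*b(4, 5))/(-21) = (38*(-2 + 5*(1 - 4*5)))/(-21) = (38*(-2 + 5*(1 - 20)))*(-1/21) = (38*(-2 + 5*(-19)))*(-1/21) = (38*(-2 - 95))*(-1/21) = (38*(-97))*(-1/21) = -3686*(-1/21) = 3686/21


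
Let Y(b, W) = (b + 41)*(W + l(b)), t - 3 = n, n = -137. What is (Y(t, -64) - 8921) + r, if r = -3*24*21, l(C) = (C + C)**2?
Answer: -6684113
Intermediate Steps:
l(C) = 4*C**2 (l(C) = (2*C)**2 = 4*C**2)
t = -134 (t = 3 - 137 = -134)
r = -1512 (r = -72*21 = -1512)
Y(b, W) = (41 + b)*(W + 4*b**2) (Y(b, W) = (b + 41)*(W + 4*b**2) = (41 + b)*(W + 4*b**2))
(Y(t, -64) - 8921) + r = ((4*(-134)**3 + 41*(-64) + 164*(-134)**2 - 64*(-134)) - 8921) - 1512 = ((4*(-2406104) - 2624 + 164*17956 + 8576) - 8921) - 1512 = ((-9624416 - 2624 + 2944784 + 8576) - 8921) - 1512 = (-6673680 - 8921) - 1512 = -6682601 - 1512 = -6684113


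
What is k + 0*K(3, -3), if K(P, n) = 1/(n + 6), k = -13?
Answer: -13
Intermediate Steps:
K(P, n) = 1/(6 + n)
k + 0*K(3, -3) = -13 + 0/(6 - 3) = -13 + 0/3 = -13 + 0*(1/3) = -13 + 0 = -13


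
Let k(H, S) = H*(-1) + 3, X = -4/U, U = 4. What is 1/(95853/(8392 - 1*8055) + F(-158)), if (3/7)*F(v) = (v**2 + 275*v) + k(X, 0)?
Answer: -1011/43311479 ≈ -2.3343e-5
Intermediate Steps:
X = -1 (X = -4/4 = -4*1/4 = -1)
k(H, S) = 3 - H (k(H, S) = -H + 3 = 3 - H)
F(v) = 28/3 + 7*v**2/3 + 1925*v/3 (F(v) = 7*((v**2 + 275*v) + (3 - 1*(-1)))/3 = 7*((v**2 + 275*v) + (3 + 1))/3 = 7*((v**2 + 275*v) + 4)/3 = 7*(4 + v**2 + 275*v)/3 = 28/3 + 7*v**2/3 + 1925*v/3)
1/(95853/(8392 - 1*8055) + F(-158)) = 1/(95853/(8392 - 1*8055) + (28/3 + (7/3)*(-158)**2 + (1925/3)*(-158))) = 1/(95853/(8392 - 8055) + (28/3 + (7/3)*24964 - 304150/3)) = 1/(95853/337 + (28/3 + 174748/3 - 304150/3)) = 1/(95853*(1/337) - 129374/3) = 1/(95853/337 - 129374/3) = 1/(-43311479/1011) = -1011/43311479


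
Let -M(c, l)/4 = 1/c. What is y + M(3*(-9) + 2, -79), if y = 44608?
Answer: 1115204/25 ≈ 44608.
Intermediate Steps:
M(c, l) = -4/c
y + M(3*(-9) + 2, -79) = 44608 - 4/(3*(-9) + 2) = 44608 - 4/(-27 + 2) = 44608 - 4/(-25) = 44608 - 4*(-1/25) = 44608 + 4/25 = 1115204/25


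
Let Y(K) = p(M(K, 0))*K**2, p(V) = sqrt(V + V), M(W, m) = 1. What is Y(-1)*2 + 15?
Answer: 15 + 2*sqrt(2) ≈ 17.828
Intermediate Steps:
p(V) = sqrt(2)*sqrt(V) (p(V) = sqrt(2*V) = sqrt(2)*sqrt(V))
Y(K) = sqrt(2)*K**2 (Y(K) = (sqrt(2)*sqrt(1))*K**2 = (sqrt(2)*1)*K**2 = sqrt(2)*K**2)
Y(-1)*2 + 15 = (sqrt(2)*(-1)**2)*2 + 15 = (sqrt(2)*1)*2 + 15 = sqrt(2)*2 + 15 = 2*sqrt(2) + 15 = 15 + 2*sqrt(2)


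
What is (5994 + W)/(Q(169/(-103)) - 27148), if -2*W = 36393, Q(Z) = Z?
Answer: 2513715/5592826 ≈ 0.44945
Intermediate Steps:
W = -36393/2 (W = -½*36393 = -36393/2 ≈ -18197.)
(5994 + W)/(Q(169/(-103)) - 27148) = (5994 - 36393/2)/(169/(-103) - 27148) = -24405/(2*(169*(-1/103) - 27148)) = -24405/(2*(-169/103 - 27148)) = -24405/(2*(-2796413/103)) = -24405/2*(-103/2796413) = 2513715/5592826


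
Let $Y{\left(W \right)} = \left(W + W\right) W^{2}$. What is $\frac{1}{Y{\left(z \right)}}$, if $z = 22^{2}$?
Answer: $\frac{1}{226759808} \approx 4.41 \cdot 10^{-9}$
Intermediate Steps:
$z = 484$
$Y{\left(W \right)} = 2 W^{3}$ ($Y{\left(W \right)} = 2 W W^{2} = 2 W^{3}$)
$\frac{1}{Y{\left(z \right)}} = \frac{1}{2 \cdot 484^{3}} = \frac{1}{2 \cdot 113379904} = \frac{1}{226759808}$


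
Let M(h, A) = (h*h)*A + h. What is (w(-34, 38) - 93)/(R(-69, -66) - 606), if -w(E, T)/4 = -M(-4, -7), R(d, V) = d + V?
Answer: 557/741 ≈ 0.75169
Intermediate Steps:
M(h, A) = h + A*h² (M(h, A) = h²*A + h = A*h² + h = h + A*h²)
R(d, V) = V + d
w(E, T) = -464 (w(E, T) = -(-4)*(-4*(1 - 7*(-4))) = -(-4)*(-4*(1 + 28)) = -(-4)*(-4*29) = -(-4)*(-116) = -4*116 = -464)
(w(-34, 38) - 93)/(R(-69, -66) - 606) = (-464 - 93)/((-66 - 69) - 606) = -557/(-135 - 606) = -557/(-741) = -557*(-1/741) = 557/741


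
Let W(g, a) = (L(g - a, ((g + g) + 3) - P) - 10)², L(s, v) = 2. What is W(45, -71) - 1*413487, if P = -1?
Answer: -413423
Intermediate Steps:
W(g, a) = 64 (W(g, a) = (2 - 10)² = (-8)² = 64)
W(45, -71) - 1*413487 = 64 - 1*413487 = 64 - 413487 = -413423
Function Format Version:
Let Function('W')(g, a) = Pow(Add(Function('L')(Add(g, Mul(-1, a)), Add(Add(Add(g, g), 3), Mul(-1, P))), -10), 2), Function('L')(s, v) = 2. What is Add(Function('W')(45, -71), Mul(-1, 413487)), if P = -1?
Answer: -413423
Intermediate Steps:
Function('W')(g, a) = 64 (Function('W')(g, a) = Pow(Add(2, -10), 2) = Pow(-8, 2) = 64)
Add(Function('W')(45, -71), Mul(-1, 413487)) = Add(64, Mul(-1, 413487)) = Add(64, -413487) = -413423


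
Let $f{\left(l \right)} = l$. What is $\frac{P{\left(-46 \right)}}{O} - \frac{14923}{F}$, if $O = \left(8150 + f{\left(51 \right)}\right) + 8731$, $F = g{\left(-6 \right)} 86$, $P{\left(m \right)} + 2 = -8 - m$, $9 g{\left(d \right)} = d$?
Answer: $\frac{63169575}{242692} \approx 260.29$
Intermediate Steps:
$g{\left(d \right)} = \frac{d}{9}$
$P{\left(m \right)} = -10 - m$ ($P{\left(m \right)} = -2 - \left(8 + m\right) = -10 - m$)
$F = - \frac{172}{3}$ ($F = \frac{1}{9} \left(-6\right) 86 = \left(- \frac{2}{3}\right) 86 = - \frac{172}{3} \approx -57.333$)
$O = 16932$ ($O = \left(8150 + 51\right) + 8731 = 8201 + 8731 = 16932$)
$\frac{P{\left(-46 \right)}}{O} - \frac{14923}{F} = \frac{-10 - -46}{16932} - \frac{14923}{- \frac{172}{3}} = \left(-10 + 46\right) \frac{1}{16932} - - \frac{44769}{172} = 36 \cdot \frac{1}{16932} + \frac{44769}{172} = \frac{3}{1411} + \frac{44769}{172} = \frac{63169575}{242692}$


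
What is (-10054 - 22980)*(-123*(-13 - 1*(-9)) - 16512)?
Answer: 529204680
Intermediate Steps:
(-10054 - 22980)*(-123*(-13 - 1*(-9)) - 16512) = -33034*(-123*(-13 + 9) - 16512) = -33034*(-123*(-4) - 16512) = -33034*(492 - 16512) = -33034*(-16020) = 529204680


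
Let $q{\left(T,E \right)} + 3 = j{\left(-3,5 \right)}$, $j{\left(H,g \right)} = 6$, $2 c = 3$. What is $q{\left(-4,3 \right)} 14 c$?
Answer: $63$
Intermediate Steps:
$c = \frac{3}{2}$ ($c = \frac{1}{2} \cdot 3 = \frac{3}{2} \approx 1.5$)
$q{\left(T,E \right)} = 3$ ($q{\left(T,E \right)} = -3 + 6 = 3$)
$q{\left(-4,3 \right)} 14 c = 3 \cdot 14 \cdot \frac{3}{2} = 42 \cdot \frac{3}{2} = 63$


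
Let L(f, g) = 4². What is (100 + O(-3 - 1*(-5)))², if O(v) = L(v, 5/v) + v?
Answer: 13924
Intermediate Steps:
L(f, g) = 16
O(v) = 16 + v
(100 + O(-3 - 1*(-5)))² = (100 + (16 + (-3 - 1*(-5))))² = (100 + (16 + (-3 + 5)))² = (100 + (16 + 2))² = (100 + 18)² = 118² = 13924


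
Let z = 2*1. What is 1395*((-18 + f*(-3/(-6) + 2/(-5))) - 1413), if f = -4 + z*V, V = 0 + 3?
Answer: -1995966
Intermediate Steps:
V = 3
z = 2
f = 2 (f = -4 + 2*3 = -4 + 6 = 2)
1395*((-18 + f*(-3/(-6) + 2/(-5))) - 1413) = 1395*((-18 + 2*(-3/(-6) + 2/(-5))) - 1413) = 1395*((-18 + 2*(-3*(-⅙) + 2*(-⅕))) - 1413) = 1395*((-18 + 2*(½ - ⅖)) - 1413) = 1395*((-18 + 2*(⅒)) - 1413) = 1395*((-18 + ⅕) - 1413) = 1395*(-89/5 - 1413) = 1395*(-7154/5) = -1995966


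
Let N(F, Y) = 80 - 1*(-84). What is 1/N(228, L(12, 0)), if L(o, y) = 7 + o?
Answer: 1/164 ≈ 0.0060976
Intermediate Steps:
N(F, Y) = 164 (N(F, Y) = 80 + 84 = 164)
1/N(228, L(12, 0)) = 1/164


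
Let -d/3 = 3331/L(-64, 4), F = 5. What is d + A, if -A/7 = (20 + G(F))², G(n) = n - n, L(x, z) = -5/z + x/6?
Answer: -280484/143 ≈ -1961.4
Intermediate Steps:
L(x, z) = -5/z + x/6 (L(x, z) = -5/z + x*(⅙) = -5/z + x/6)
G(n) = 0
A = -2800 (A = -7*(20 + 0)² = -7*20² = -7*400 = -2800)
d = 119916/143 (d = -9993/(-5/4 + (⅙)*(-64)) = -9993/(-5*¼ - 32/3) = -9993/(-5/4 - 32/3) = -9993/(-143/12) = -9993*(-12)/143 = -3*(-39972/143) = 119916/143 ≈ 838.57)
d + A = 119916/143 - 2800 = -280484/143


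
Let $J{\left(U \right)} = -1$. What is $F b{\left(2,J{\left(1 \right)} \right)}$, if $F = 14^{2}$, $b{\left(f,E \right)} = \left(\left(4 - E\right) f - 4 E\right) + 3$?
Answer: $3332$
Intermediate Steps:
$b{\left(f,E \right)} = 3 - 4 E + f \left(4 - E\right)$ ($b{\left(f,E \right)} = \left(f \left(4 - E\right) - 4 E\right) + 3 = \left(- 4 E + f \left(4 - E\right)\right) + 3 = 3 - 4 E + f \left(4 - E\right)$)
$F = 196$
$F b{\left(2,J{\left(1 \right)} \right)} = 196 \left(3 - -4 + 4 \cdot 2 - \left(-1\right) 2\right) = 196 \left(3 + 4 + 8 + 2\right) = 196 \cdot 17 = 3332$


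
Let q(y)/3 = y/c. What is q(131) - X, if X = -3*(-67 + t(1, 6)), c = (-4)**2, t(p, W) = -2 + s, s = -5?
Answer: -3159/16 ≈ -197.44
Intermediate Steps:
t(p, W) = -7 (t(p, W) = -2 - 5 = -7)
c = 16
X = 222 (X = -3*(-67 - 7) = -3*(-74) = 222)
q(y) = 3*y/16 (q(y) = 3*(y/16) = 3*y/16)
q(131) - X = (3/16)*131 - 1*222 = 393/16 - 222 = -3159/16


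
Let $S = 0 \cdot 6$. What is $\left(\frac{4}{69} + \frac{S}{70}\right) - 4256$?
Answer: $- \frac{293660}{69} \approx -4255.9$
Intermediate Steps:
$S = 0$
$\left(\frac{4}{69} + \frac{S}{70}\right) - 4256 = \left(\frac{4}{69} + \frac{0}{70}\right) - 4256 = \left(4 \cdot \frac{1}{69} + 0 \cdot \frac{1}{70}\right) - 4256 = \left(\frac{4}{69} + 0\right) - 4256 = \frac{4}{69} - 4256 = - \frac{293660}{69}$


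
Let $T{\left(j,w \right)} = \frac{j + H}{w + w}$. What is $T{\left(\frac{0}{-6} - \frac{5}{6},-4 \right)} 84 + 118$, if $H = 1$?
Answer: $\frac{465}{4} \approx 116.25$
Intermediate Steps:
$T{\left(j,w \right)} = \frac{1 + j}{2 w}$ ($T{\left(j,w \right)} = \frac{j + 1}{w + w} = \frac{1 + j}{2 w}$)
$T{\left(\frac{0}{-6} - \frac{5}{6},-4 \right)} 84 + 118 = \frac{1 + \left(\frac{0}{-6} - \frac{5}{6}\right)}{2 \left(-4\right)} 84 + 118 = \frac{1}{2} \left(- \frac{1}{4}\right) \left(1 + \left(0 \left(- \frac{1}{6}\right) - \frac{5}{6}\right)\right) 84 + 118 = \frac{1}{2} \left(- \frac{1}{4}\right) \left(1 + \left(0 - \frac{5}{6}\right)\right) 84 + 118 = \frac{1}{2} \left(- \frac{1}{4}\right) \left(1 - \frac{5}{6}\right) 84 + 118 = \frac{1}{2} \left(- \frac{1}{4}\right) \frac{1}{6} \cdot 84 + 118 = \left(- \frac{1}{48}\right) 84 + 118 = - \frac{7}{4} + 118 = \frac{465}{4}$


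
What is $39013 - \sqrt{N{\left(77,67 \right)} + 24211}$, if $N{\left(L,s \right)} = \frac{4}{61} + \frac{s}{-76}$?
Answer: $39013 - \frac{\sqrt{130084320667}}{2318} \approx 38857.0$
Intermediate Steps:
$N{\left(L,s \right)} = \frac{4}{61} - \frac{s}{76}$ ($N{\left(L,s \right)} = 4 \cdot \frac{1}{61} + s \left(- \frac{1}{76}\right) = \frac{4}{61} - \frac{s}{76}$)
$39013 - \sqrt{N{\left(77,67 \right)} + 24211} = 39013 - \sqrt{\left(\frac{4}{61} - \frac{67}{76}\right) + 24211} = 39013 - \sqrt{- \frac{3783}{4636} + 24211} = 39013 - \sqrt{\frac{112238413}{4636}} = 39013 - \frac{\sqrt{130084320667}}{2318}$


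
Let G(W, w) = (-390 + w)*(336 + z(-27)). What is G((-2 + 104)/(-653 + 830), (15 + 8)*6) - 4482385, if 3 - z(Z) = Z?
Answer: -4574617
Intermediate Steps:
z(Z) = 3 - Z
G(W, w) = -142740 + 366*w (G(W, w) = (-390 + w)*(336 + (3 - 1*(-27))) = (-390 + w)*(336 + (3 + 27)) = (-390 + w)*(336 + 30) = (-390 + w)*366 = -142740 + 366*w)
G((-2 + 104)/(-653 + 830), (15 + 8)*6) - 4482385 = (-142740 + 366*((15 + 8)*6)) - 4482385 = (-142740 + 366*(23*6)) - 4482385 = (-142740 + 366*138) - 4482385 = (-142740 + 50508) - 4482385 = -92232 - 4482385 = -4574617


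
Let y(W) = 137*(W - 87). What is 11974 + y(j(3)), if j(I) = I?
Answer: 466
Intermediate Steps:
y(W) = -11919 + 137*W (y(W) = 137*(-87 + W) = -11919 + 137*W)
11974 + y(j(3)) = 11974 + (-11919 + 137*3) = 11974 + (-11919 + 411) = 11974 - 11508 = 466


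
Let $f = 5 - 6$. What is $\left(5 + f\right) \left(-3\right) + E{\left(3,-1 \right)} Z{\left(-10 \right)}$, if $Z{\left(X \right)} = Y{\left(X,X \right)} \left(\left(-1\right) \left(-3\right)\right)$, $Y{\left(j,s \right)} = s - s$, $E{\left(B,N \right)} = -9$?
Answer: $-12$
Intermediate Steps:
$Y{\left(j,s \right)} = 0$
$Z{\left(X \right)} = 0$ ($Z{\left(X \right)} = 0 \left(\left(-1\right) \left(-3\right)\right) = 0 \cdot 3 = 0$)
$f = -1$ ($f = 5 - 6 = -1$)
$\left(5 + f\right) \left(-3\right) + E{\left(3,-1 \right)} Z{\left(-10 \right)} = \left(5 - 1\right) \left(-3\right) - 0 = 4 \left(-3\right) + 0 = -12 + 0 = -12$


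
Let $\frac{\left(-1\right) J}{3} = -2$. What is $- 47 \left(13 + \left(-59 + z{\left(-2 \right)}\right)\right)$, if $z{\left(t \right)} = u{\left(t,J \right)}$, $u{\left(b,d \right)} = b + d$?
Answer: $1974$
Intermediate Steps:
$J = 6$ ($J = \left(-3\right) \left(-2\right) = 6$)
$z{\left(t \right)} = 6 + t$ ($z{\left(t \right)} = t + 6 = 6 + t$)
$- 47 \left(13 + \left(-59 + z{\left(-2 \right)}\right)\right) = - 47 \left(13 + \left(-59 + \left(6 - 2\right)\right)\right) = - 47 \left(13 + \left(-59 + 4\right)\right) = - 47 \left(13 - 55\right) = \left(-47\right) \left(-42\right) = 1974$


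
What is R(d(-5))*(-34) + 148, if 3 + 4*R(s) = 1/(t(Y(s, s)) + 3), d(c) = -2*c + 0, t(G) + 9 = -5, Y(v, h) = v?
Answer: 1917/11 ≈ 174.27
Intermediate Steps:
t(G) = -14 (t(G) = -9 - 5 = -14)
d(c) = -2*c
R(s) = -17/22 (R(s) = -3/4 + 1/(4*(-14 + 3)) = -3/4 + (1/4)/(-11) = -3/4 + (1/4)*(-1/11) = -3/4 - 1/44 = -17/22)
R(d(-5))*(-34) + 148 = -17/22*(-34) + 148 = 289/11 + 148 = 1917/11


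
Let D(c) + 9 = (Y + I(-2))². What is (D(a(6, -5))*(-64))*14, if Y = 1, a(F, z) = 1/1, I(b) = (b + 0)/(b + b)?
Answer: 6048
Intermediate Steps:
I(b) = ½ (I(b) = b/((2*b)) = b*(1/(2*b)) = ½)
a(F, z) = 1 (a(F, z) = 1*1 = 1)
D(c) = -27/4 (D(c) = -9 + (1 + ½)² = -9 + (3/2)² = -9 + 9/4 = -27/4)
(D(a(6, -5))*(-64))*14 = -27/4*(-64)*14 = 432*14 = 6048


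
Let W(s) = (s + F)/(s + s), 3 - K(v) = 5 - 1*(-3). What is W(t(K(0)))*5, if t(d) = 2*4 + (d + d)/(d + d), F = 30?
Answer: 65/6 ≈ 10.833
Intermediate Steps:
K(v) = -5 (K(v) = 3 - (5 - 1*(-3)) = 3 - (5 + 3) = 3 - 1*8 = 3 - 8 = -5)
t(d) = 9 (t(d) = 8 + (2*d)/((2*d)) = 8 + (2*d)*(1/(2*d)) = 8 + 1 = 9)
W(s) = (30 + s)/(2*s) (W(s) = (s + 30)/(s + s) = (30 + s)/((2*s)) = (30 + s)*(1/(2*s)) = (30 + s)/(2*s))
W(t(K(0)))*5 = ((1/2)*(30 + 9)/9)*5 = ((1/2)*(1/9)*39)*5 = (13/6)*5 = 65/6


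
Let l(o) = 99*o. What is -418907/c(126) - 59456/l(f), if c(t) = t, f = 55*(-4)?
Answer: -84410213/25410 ≈ -3321.9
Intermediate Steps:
f = -220
-418907/c(126) - 59456/l(f) = -418907/126 - 59456/(99*(-220)) = -418907*1/126 - 59456/(-21780) = -418907/126 - 59456*(-1/21780) = -418907/126 + 14864/5445 = -84410213/25410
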